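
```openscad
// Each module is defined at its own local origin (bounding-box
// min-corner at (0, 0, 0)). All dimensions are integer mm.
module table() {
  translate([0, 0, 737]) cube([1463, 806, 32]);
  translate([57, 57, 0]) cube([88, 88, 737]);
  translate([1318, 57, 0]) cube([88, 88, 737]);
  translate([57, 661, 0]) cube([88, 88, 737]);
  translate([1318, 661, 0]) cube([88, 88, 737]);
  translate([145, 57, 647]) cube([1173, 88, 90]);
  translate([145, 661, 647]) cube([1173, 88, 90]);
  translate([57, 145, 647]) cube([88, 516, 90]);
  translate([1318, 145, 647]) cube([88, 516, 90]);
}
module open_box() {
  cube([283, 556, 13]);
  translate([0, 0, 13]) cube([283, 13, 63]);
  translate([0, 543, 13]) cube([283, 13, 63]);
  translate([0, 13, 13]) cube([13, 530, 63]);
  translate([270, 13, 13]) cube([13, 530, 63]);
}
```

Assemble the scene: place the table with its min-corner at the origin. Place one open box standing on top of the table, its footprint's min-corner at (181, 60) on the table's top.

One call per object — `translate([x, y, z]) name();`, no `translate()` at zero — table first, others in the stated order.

table();
translate([181, 60, 769]) open_box();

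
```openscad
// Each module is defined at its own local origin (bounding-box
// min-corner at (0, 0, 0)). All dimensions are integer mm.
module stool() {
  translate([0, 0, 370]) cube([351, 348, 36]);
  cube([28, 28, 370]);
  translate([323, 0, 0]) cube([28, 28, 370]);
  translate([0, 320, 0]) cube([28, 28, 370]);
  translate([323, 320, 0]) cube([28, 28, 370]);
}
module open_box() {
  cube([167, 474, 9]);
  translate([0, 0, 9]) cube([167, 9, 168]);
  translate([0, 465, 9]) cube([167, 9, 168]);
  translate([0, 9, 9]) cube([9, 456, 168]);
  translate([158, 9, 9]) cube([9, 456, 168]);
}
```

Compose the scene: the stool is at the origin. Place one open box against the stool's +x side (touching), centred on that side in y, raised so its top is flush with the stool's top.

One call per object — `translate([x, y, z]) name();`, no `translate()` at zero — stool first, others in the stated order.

stool();
translate([351, -63, 229]) open_box();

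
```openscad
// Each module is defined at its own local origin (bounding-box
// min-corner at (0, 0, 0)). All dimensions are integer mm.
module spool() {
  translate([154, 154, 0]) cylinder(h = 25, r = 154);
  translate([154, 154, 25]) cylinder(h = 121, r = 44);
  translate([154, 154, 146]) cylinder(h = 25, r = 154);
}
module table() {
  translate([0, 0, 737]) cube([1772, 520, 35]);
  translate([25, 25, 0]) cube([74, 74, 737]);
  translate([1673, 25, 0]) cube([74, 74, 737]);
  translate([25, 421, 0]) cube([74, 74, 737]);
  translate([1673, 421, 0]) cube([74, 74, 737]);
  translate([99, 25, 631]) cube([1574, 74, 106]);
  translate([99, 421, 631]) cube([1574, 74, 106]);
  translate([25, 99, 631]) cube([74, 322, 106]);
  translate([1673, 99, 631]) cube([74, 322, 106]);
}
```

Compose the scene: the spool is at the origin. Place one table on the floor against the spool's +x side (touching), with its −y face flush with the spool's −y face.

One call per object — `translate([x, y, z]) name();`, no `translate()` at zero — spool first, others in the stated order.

spool();
translate([308, 0, 0]) table();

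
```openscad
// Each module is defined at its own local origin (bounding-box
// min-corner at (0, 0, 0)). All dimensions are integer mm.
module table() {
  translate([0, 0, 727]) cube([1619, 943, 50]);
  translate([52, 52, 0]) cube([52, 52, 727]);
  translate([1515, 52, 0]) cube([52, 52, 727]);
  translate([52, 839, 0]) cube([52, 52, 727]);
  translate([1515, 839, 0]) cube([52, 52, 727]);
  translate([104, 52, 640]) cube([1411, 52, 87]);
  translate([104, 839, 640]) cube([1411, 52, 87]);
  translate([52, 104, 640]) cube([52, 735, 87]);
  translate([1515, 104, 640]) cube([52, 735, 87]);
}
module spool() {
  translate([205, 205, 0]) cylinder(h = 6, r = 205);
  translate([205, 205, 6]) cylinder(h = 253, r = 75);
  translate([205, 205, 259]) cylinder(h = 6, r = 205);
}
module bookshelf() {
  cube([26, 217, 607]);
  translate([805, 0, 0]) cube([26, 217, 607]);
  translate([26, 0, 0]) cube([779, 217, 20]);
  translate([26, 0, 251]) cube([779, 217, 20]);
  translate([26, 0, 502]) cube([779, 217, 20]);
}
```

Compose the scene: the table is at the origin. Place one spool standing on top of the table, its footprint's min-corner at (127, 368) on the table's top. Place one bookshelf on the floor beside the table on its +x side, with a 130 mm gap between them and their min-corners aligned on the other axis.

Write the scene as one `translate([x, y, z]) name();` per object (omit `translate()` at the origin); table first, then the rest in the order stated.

table();
translate([127, 368, 777]) spool();
translate([1749, 0, 0]) bookshelf();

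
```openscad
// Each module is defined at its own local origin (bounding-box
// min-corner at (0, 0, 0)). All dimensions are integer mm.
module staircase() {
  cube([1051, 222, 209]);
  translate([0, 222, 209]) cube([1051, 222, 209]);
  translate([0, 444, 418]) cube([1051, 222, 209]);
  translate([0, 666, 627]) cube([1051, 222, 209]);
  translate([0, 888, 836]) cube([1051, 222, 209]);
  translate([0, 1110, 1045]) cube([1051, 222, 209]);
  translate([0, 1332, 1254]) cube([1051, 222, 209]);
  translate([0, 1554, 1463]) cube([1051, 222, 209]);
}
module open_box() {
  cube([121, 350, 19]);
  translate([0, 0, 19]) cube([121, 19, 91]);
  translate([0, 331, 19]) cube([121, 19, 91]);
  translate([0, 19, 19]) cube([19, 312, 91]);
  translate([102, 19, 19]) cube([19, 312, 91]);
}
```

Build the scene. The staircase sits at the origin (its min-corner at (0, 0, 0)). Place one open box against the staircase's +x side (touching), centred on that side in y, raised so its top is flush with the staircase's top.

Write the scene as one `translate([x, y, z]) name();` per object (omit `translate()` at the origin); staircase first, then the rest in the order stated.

staircase();
translate([1051, 713, 1562]) open_box();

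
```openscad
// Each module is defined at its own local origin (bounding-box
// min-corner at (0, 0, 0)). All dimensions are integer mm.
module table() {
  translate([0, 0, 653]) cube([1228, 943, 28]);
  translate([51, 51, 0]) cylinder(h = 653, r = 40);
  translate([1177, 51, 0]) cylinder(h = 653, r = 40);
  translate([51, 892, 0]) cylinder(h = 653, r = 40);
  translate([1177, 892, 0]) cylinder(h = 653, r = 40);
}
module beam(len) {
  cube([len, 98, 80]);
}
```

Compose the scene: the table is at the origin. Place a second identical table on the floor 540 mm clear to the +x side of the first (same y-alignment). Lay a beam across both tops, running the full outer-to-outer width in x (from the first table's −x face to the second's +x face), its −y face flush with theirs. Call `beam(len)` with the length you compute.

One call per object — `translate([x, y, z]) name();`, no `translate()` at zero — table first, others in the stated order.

table();
translate([1768, 0, 0]) table();
translate([0, 0, 681]) beam(2996);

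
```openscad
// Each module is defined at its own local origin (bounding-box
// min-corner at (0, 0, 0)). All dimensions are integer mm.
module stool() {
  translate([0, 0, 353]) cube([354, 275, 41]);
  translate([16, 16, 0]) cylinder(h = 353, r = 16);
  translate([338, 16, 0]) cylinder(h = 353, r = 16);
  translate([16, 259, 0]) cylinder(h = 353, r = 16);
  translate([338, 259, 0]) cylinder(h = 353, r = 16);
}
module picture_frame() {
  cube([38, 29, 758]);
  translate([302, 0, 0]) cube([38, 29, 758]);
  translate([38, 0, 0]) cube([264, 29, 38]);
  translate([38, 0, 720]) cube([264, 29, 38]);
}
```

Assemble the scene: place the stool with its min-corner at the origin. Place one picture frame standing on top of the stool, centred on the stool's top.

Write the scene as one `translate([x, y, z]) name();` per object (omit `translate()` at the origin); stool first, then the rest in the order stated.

stool();
translate([7, 123, 394]) picture_frame();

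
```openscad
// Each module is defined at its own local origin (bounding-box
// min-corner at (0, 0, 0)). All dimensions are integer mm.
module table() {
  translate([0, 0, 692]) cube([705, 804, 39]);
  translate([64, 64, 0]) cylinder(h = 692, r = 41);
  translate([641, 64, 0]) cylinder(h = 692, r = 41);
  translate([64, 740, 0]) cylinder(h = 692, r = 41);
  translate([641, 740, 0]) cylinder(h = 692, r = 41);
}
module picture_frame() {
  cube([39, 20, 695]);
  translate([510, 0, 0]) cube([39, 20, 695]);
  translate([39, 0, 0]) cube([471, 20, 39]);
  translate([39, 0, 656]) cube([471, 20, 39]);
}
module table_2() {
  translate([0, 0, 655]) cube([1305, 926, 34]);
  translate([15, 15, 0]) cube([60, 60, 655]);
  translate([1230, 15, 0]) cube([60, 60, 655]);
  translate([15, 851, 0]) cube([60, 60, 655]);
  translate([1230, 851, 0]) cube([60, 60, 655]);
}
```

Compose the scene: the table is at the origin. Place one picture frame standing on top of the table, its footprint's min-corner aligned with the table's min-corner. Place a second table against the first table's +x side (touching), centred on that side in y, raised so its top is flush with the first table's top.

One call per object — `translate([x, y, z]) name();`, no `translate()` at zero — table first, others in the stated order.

table();
translate([0, 0, 731]) picture_frame();
translate([705, -61, 42]) table_2();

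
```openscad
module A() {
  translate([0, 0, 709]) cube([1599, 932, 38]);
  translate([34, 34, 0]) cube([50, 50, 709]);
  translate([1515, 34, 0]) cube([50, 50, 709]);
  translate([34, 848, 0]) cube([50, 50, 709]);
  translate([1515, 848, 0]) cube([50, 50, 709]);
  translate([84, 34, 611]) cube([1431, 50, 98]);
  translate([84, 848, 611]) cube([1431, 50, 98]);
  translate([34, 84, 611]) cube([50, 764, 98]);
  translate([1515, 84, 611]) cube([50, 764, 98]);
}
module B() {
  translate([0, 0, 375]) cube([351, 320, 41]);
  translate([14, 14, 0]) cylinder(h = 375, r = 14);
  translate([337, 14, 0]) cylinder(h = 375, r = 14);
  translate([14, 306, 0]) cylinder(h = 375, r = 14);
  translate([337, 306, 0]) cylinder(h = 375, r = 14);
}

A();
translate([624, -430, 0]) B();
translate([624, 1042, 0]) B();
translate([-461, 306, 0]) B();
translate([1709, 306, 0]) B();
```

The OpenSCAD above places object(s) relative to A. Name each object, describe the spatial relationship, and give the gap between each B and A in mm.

A is a table. B is a stool. Four stools sit around the table at the −y, +y, −x, +x sides. The gap between each stool and the table is 110 mm.

Each stool's nearest face is 110 mm from the table's bounding box.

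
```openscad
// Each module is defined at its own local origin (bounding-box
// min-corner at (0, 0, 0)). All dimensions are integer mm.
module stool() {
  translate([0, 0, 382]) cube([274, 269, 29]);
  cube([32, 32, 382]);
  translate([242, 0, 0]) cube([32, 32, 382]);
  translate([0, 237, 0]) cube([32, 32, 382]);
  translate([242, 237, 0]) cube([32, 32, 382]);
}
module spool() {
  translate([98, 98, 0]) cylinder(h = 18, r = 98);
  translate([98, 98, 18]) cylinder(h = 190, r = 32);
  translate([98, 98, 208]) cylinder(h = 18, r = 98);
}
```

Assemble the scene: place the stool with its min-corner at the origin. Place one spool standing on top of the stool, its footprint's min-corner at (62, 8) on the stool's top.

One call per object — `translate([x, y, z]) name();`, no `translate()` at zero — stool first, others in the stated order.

stool();
translate([62, 8, 411]) spool();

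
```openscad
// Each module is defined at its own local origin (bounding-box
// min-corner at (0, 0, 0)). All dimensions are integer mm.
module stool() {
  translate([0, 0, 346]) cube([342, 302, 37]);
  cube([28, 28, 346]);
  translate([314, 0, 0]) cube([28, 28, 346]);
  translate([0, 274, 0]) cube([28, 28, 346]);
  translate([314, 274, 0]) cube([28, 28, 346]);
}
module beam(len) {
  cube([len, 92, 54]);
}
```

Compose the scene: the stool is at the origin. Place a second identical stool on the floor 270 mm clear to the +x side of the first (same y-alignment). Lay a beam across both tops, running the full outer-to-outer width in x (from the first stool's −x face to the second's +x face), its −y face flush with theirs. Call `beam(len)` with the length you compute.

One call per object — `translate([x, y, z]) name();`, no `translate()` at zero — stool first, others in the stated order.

stool();
translate([612, 0, 0]) stool();
translate([0, 0, 383]) beam(954);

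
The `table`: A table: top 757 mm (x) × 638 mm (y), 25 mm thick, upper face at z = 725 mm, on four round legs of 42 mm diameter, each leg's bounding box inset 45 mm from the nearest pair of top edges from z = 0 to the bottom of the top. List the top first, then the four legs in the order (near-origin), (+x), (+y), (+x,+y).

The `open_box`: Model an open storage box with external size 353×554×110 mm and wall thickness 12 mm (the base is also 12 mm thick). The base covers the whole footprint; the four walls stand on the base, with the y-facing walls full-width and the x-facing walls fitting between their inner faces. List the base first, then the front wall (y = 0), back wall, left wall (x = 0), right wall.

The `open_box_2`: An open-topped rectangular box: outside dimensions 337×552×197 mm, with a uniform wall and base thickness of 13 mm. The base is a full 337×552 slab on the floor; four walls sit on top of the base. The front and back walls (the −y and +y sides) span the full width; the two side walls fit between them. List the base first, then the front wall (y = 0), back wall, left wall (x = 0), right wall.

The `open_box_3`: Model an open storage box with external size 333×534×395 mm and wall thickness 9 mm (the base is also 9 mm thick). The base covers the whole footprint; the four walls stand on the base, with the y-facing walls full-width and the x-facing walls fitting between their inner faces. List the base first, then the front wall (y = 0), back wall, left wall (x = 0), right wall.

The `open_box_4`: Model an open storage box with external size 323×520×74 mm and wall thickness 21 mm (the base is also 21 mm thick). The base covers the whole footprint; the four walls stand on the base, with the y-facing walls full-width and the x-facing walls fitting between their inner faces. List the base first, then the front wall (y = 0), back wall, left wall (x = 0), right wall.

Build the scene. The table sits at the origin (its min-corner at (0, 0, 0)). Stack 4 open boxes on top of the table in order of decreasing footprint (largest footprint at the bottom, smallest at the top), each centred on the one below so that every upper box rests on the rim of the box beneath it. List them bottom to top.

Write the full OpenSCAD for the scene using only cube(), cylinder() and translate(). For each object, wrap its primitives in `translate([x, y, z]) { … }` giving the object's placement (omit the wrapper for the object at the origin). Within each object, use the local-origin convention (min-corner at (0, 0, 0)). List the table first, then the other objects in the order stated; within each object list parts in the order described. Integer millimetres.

translate([0, 0, 700]) cube([757, 638, 25]);
translate([66, 66, 0]) cylinder(h = 700, r = 21);
translate([691, 66, 0]) cylinder(h = 700, r = 21);
translate([66, 572, 0]) cylinder(h = 700, r = 21);
translate([691, 572, 0]) cylinder(h = 700, r = 21);
translate([202, 42, 725]) {
  cube([353, 554, 12]);
  translate([0, 0, 12]) cube([353, 12, 98]);
  translate([0, 542, 12]) cube([353, 12, 98]);
  translate([0, 12, 12]) cube([12, 530, 98]);
  translate([341, 12, 12]) cube([12, 530, 98]);
}
translate([210, 43, 835]) {
  cube([337, 552, 13]);
  translate([0, 0, 13]) cube([337, 13, 184]);
  translate([0, 539, 13]) cube([337, 13, 184]);
  translate([0, 13, 13]) cube([13, 526, 184]);
  translate([324, 13, 13]) cube([13, 526, 184]);
}
translate([212, 52, 1032]) {
  cube([333, 534, 9]);
  translate([0, 0, 9]) cube([333, 9, 386]);
  translate([0, 525, 9]) cube([333, 9, 386]);
  translate([0, 9, 9]) cube([9, 516, 386]);
  translate([324, 9, 9]) cube([9, 516, 386]);
}
translate([217, 59, 1427]) {
  cube([323, 520, 21]);
  translate([0, 0, 21]) cube([323, 21, 53]);
  translate([0, 499, 21]) cube([323, 21, 53]);
  translate([0, 21, 21]) cube([21, 478, 53]);
  translate([302, 21, 21]) cube([21, 478, 53]);
}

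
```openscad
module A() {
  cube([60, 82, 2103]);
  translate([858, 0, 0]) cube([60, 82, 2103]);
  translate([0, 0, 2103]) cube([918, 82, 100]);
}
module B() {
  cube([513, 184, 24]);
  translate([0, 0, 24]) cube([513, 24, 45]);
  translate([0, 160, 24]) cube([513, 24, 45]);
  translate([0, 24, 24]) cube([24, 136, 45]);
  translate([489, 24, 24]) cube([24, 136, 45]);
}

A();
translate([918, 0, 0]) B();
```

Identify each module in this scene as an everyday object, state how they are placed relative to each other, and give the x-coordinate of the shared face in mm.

A is a door frame. B is an open box. The open box is against the door frame's +x side, with their −y faces flush. The x-coordinate of the shared face is 918 mm.

The door frame's +x face and the open box's −x face are both at x = 918 mm.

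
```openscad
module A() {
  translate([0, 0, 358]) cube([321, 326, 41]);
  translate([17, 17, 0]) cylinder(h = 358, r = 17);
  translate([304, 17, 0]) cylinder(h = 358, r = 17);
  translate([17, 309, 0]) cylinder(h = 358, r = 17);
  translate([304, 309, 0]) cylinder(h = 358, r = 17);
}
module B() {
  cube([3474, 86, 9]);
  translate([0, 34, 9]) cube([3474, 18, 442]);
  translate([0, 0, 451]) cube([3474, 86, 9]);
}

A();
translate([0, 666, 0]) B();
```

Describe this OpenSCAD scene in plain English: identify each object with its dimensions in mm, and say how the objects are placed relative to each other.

A is a simple wooden stool: a rectangular seat 321 mm (x) by 326 mm (y), 41 mm thick, top face at z = 399 mm, on four round legs, each 34 mm in diameter. The legs rest on z = 0, each leg's axis is inset half a diameter from the nearest pair of seat edges (so the leg's bounding box is flush with the corner).

B is an I-beam lying along x, 3474 mm long. Overall section height 460 mm. Two flanges 86 mm wide (y) and 9 mm thick, one on the floor and one at the top; a web 18 mm thick runs between them, centred on the flange width.

The I-beam is on the floor beside the stool on its +y side.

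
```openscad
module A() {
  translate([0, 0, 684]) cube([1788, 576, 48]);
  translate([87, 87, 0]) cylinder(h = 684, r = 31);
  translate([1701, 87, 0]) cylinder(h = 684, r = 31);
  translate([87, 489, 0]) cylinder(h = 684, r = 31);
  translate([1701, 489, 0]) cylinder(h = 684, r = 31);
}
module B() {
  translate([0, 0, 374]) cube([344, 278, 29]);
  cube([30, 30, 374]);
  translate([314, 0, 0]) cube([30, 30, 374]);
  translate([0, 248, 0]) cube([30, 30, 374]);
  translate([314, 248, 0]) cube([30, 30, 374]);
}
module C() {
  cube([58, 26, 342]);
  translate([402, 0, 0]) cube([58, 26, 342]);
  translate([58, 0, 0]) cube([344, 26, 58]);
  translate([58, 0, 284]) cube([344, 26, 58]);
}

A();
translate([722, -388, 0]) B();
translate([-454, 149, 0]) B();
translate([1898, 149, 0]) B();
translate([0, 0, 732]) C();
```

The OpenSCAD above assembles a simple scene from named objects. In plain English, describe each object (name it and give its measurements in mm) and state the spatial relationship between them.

A is a rectangular dining table. The top is 1788×576×48 mm with its upper surface at z = 732 mm. It stands on four round legs of 62 mm diameter, each leg's bounding box inset 56 mm from the nearest pair of top edges, running from the floor to the underside of the top.

B is a four-legged stool. The seat is a 344×278×29 mm slab whose top surface is at z = 403 mm; four square legs, each 30×30 mm in cross-section, run from the floor (z = 0) to the underside of the seat, each flush with a corner of the seat.

C is a rectangular picture frame lying in the x–z plane (depth along y). The opening is 344 mm wide (x) by 226 mm tall (z), surrounded by a border 58 mm wide on all four sides. The frame is 26 mm deep and is made of two full-height vertical stiles with two horizontal rails fitted between them.

Three stools sit around the table at the −y, −x, +x sides. The picture frame is on top of the table.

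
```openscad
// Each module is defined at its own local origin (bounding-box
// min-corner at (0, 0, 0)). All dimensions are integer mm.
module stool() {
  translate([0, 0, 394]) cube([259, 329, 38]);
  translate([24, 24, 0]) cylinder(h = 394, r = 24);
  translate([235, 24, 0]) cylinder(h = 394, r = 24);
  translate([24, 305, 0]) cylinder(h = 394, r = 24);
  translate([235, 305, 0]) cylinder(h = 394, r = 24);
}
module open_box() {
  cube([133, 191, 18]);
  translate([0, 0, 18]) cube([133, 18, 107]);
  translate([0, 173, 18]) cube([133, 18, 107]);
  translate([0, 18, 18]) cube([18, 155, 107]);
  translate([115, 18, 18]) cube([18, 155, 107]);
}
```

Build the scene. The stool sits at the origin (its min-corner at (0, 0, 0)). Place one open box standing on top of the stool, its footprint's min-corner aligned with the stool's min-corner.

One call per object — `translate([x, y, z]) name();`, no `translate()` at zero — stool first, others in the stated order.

stool();
translate([0, 0, 432]) open_box();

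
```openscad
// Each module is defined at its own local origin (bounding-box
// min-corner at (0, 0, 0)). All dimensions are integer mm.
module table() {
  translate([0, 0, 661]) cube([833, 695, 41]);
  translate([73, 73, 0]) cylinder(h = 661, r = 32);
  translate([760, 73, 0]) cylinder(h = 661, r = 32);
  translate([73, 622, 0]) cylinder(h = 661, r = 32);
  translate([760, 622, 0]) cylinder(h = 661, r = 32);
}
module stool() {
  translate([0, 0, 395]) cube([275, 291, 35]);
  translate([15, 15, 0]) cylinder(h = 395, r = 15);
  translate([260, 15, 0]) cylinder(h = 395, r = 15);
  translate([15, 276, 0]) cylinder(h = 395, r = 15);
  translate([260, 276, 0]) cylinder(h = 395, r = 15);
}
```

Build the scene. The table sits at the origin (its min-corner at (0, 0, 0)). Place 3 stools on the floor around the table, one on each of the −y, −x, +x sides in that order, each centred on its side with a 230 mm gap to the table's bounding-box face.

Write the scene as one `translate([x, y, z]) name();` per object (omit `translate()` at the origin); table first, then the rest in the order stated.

table();
translate([279, -521, 0]) stool();
translate([-505, 202, 0]) stool();
translate([1063, 202, 0]) stool();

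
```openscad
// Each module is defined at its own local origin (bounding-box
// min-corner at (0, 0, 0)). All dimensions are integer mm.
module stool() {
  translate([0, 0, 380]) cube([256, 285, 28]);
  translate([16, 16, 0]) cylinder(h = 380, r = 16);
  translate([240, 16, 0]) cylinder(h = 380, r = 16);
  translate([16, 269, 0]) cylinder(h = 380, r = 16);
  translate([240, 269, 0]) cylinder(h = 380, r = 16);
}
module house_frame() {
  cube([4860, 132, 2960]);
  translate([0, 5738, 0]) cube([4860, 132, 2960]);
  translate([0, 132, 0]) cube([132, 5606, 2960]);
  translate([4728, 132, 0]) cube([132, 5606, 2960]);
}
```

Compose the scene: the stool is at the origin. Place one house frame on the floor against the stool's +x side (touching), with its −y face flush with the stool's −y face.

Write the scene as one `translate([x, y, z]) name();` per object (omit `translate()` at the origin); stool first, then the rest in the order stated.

stool();
translate([256, 0, 0]) house_frame();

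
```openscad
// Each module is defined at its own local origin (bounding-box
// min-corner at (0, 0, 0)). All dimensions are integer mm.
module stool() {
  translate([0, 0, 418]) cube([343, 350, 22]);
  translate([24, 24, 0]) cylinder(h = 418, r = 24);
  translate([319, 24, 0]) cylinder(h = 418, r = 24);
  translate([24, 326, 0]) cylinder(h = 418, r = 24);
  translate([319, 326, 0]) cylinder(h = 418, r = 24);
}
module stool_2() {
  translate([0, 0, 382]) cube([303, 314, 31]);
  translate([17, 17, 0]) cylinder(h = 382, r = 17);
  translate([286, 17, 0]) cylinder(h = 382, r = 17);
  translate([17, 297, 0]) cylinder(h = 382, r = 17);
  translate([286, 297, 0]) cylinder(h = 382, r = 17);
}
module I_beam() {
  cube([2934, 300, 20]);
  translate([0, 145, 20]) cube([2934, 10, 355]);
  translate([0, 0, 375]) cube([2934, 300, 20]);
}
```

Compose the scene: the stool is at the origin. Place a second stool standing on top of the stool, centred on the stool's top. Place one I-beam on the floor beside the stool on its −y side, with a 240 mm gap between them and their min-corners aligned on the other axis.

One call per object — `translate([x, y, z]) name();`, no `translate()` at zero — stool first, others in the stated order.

stool();
translate([20, 18, 440]) stool_2();
translate([0, -540, 0]) I_beam();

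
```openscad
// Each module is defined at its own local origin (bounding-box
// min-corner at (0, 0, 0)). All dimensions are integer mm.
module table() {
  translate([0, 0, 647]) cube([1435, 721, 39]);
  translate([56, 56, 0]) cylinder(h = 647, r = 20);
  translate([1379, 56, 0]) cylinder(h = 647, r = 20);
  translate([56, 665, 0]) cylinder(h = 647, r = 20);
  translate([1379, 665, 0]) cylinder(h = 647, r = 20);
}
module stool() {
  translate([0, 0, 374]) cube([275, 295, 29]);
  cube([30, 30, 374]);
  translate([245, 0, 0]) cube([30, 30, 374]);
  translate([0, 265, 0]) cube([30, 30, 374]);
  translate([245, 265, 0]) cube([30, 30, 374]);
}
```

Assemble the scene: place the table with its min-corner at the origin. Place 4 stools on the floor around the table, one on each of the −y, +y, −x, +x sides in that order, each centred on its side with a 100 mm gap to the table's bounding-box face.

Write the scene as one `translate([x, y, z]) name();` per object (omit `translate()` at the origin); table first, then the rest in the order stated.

table();
translate([580, -395, 0]) stool();
translate([580, 821, 0]) stool();
translate([-375, 213, 0]) stool();
translate([1535, 213, 0]) stool();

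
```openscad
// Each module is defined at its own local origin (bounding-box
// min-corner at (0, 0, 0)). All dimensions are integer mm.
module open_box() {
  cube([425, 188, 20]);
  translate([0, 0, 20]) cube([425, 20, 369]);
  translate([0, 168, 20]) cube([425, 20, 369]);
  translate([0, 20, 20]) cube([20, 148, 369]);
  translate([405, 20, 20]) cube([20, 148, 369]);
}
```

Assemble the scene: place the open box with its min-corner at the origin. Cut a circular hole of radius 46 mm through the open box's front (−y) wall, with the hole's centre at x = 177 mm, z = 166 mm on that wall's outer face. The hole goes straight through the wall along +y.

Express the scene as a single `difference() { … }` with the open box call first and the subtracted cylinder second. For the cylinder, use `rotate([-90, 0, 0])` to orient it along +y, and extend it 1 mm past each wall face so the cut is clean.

difference() {
  open_box();
  translate([177, -1, 166]) rotate([-90, 0, 0]) cylinder(h = 22, r = 46);
}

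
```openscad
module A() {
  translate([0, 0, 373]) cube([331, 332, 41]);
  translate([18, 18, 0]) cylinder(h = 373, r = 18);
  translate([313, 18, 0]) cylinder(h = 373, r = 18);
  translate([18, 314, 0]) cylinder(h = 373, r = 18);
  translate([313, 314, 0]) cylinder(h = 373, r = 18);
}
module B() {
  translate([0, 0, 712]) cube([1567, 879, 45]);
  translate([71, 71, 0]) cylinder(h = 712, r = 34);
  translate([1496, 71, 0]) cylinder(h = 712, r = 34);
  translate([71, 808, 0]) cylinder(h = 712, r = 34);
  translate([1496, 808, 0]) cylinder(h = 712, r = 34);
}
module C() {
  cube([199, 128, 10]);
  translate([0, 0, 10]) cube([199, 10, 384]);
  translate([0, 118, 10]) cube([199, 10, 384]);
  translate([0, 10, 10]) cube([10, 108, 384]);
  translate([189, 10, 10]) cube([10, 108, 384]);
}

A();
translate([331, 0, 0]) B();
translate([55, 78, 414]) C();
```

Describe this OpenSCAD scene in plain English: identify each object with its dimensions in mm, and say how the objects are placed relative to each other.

A is a simple wooden stool: a rectangular seat 331 mm (x) by 332 mm (y), 41 mm thick, top face at z = 414 mm, on four round legs, each 36 mm in diameter. The legs rest on z = 0, each leg's axis is inset half a diameter from the nearest pair of seat edges (so the leg's bounding box is flush with the corner).

B is a rectangular dining table. The top is 1567×879×45 mm with its upper surface at z = 757 mm. It stands on four round legs of 68 mm diameter, each leg's bounding box inset 37 mm from the nearest pair of top edges, running from the floor to the underside of the top.

C is an open storage box with external size 199×128×394 mm and wall thickness 10 mm (the base is also 10 mm thick). The base covers the whole footprint; the four walls stand on the base, with the y-facing walls full-width and the x-facing walls fitting between their inner faces.

The table is against the stool's +x side, with their −y faces flush. The open box is on top of the stool.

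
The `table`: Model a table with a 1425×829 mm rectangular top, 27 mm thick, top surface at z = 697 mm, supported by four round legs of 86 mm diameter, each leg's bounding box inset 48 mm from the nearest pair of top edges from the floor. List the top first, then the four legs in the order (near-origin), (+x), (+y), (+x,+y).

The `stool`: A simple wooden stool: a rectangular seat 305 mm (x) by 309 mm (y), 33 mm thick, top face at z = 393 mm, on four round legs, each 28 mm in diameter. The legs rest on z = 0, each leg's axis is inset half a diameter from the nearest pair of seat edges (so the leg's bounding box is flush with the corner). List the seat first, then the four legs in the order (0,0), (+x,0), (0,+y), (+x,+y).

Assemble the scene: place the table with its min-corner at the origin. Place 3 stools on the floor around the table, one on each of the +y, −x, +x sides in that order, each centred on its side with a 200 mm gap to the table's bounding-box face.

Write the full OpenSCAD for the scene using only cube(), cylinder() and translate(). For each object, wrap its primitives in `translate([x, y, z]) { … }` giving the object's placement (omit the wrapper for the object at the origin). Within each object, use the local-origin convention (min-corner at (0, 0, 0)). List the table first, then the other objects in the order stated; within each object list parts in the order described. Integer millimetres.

translate([0, 0, 670]) cube([1425, 829, 27]);
translate([91, 91, 0]) cylinder(h = 670, r = 43);
translate([1334, 91, 0]) cylinder(h = 670, r = 43);
translate([91, 738, 0]) cylinder(h = 670, r = 43);
translate([1334, 738, 0]) cylinder(h = 670, r = 43);
translate([560, 1029, 0]) {
  translate([0, 0, 360]) cube([305, 309, 33]);
  translate([14, 14, 0]) cylinder(h = 360, r = 14);
  translate([291, 14, 0]) cylinder(h = 360, r = 14);
  translate([14, 295, 0]) cylinder(h = 360, r = 14);
  translate([291, 295, 0]) cylinder(h = 360, r = 14);
}
translate([-505, 260, 0]) {
  translate([0, 0, 360]) cube([305, 309, 33]);
  translate([14, 14, 0]) cylinder(h = 360, r = 14);
  translate([291, 14, 0]) cylinder(h = 360, r = 14);
  translate([14, 295, 0]) cylinder(h = 360, r = 14);
  translate([291, 295, 0]) cylinder(h = 360, r = 14);
}
translate([1625, 260, 0]) {
  translate([0, 0, 360]) cube([305, 309, 33]);
  translate([14, 14, 0]) cylinder(h = 360, r = 14);
  translate([291, 14, 0]) cylinder(h = 360, r = 14);
  translate([14, 295, 0]) cylinder(h = 360, r = 14);
  translate([291, 295, 0]) cylinder(h = 360, r = 14);
}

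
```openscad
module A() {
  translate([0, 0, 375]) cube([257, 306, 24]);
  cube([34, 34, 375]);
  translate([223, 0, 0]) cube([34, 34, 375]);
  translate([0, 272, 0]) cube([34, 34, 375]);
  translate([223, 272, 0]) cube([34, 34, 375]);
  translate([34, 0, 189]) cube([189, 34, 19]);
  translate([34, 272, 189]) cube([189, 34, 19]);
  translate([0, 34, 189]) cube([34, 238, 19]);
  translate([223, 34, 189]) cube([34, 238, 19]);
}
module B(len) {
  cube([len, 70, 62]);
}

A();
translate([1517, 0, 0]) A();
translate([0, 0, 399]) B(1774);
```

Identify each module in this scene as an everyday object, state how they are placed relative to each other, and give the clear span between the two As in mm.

Second stool starts at x = 1517; first ends at x = 257; clear span = 1517 − 257 = 1260 mm.

A is a stool. B is a beam. A beam spans the tops of two stools. The clear span between the two stools is 1260 mm.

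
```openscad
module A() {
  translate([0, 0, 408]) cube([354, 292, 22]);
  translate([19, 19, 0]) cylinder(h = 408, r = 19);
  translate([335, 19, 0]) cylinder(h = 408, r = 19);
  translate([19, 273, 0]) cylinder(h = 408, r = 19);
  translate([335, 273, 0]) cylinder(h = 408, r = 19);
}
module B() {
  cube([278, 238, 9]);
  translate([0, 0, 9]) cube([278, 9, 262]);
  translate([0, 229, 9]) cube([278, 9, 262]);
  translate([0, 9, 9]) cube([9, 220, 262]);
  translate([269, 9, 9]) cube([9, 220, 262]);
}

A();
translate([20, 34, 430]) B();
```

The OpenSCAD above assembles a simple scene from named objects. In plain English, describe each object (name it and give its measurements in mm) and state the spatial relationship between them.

A is a four-legged stool. The seat is a 354×292×22 mm slab whose top surface is at z = 430 mm; four round legs, each 38 mm in diameter, run from the floor (z = 0) to the underside of the seat, each leg's axis is inset half a diameter from the nearest pair of seat edges (so the leg's bounding box is flush with the corner).

B is an open storage box with external size 278×238×271 mm and wall thickness 9 mm (the base is also 9 mm thick). The base covers the whole footprint; the four walls stand on the base, with the y-facing walls full-width and the x-facing walls fitting between their inner faces.

The open box is on top of the stool.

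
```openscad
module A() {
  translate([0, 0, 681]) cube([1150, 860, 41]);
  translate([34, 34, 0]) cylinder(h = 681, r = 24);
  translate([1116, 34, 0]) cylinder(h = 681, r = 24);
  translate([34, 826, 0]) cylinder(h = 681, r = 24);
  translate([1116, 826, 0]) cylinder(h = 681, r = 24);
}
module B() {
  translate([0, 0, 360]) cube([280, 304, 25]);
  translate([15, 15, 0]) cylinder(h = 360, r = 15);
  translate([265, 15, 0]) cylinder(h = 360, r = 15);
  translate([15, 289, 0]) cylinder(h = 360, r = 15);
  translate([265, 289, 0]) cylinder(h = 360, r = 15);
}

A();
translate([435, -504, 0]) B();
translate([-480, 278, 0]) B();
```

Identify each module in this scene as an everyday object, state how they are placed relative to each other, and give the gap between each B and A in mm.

Each stool's nearest face is 200 mm from the table's bounding box.

A is a table. B is a stool. Two stools sit around the table at the −y, −x sides. The gap between each stool and the table is 200 mm.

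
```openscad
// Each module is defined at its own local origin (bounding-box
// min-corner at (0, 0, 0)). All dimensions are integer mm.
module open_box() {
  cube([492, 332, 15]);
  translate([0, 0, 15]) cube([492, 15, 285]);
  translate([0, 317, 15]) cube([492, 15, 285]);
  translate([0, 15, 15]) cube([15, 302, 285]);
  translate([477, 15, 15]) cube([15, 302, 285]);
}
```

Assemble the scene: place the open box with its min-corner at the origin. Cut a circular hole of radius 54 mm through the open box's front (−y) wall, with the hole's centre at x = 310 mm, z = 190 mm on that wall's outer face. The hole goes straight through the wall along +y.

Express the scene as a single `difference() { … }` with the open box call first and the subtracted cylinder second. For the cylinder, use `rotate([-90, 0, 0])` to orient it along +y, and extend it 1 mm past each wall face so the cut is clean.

difference() {
  open_box();
  translate([310, -1, 190]) rotate([-90, 0, 0]) cylinder(h = 17, r = 54);
}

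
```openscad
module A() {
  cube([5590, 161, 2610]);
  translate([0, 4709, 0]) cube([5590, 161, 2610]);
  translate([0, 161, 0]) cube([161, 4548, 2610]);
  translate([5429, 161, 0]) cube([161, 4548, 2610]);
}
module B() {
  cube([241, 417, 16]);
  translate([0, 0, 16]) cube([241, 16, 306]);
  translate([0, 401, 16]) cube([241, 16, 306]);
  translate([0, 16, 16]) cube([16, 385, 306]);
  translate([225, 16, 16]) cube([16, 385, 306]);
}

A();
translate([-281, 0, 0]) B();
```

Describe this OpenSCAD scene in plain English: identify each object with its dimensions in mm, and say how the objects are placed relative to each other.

A is a box-shaped house frame (walls only): outside footprint 5590×4870 mm, wall height 2610 mm, wall thickness 161 mm. The two y-facing walls run the full x-width; the two x-facing walls fit between the inner faces of the y-facing walls.

B is an open-topped rectangular box: outside dimensions 241×417×322 mm, with a uniform wall and base thickness of 16 mm. The base is a full 241×417 slab on the floor; four walls sit on top of the base. The front and back walls (the −y and +y sides) span the full width; the two side walls fit between them.

The open box is on the floor beside the house frame on its −x side.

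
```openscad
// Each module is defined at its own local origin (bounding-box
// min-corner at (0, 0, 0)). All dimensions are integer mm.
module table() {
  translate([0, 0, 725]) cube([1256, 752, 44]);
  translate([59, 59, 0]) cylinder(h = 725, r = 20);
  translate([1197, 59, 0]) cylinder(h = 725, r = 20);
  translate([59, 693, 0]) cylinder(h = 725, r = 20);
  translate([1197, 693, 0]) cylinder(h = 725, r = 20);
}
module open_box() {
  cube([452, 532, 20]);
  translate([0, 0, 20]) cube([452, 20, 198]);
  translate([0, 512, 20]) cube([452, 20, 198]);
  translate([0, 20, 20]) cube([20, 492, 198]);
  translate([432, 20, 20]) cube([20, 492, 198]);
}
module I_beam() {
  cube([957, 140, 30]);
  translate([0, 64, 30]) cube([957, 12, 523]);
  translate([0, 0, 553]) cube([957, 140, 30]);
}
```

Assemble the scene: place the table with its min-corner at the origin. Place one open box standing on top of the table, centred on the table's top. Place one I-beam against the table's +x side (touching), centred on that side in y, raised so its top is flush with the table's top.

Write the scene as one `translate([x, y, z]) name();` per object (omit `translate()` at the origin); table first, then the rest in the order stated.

table();
translate([402, 110, 769]) open_box();
translate([1256, 306, 186]) I_beam();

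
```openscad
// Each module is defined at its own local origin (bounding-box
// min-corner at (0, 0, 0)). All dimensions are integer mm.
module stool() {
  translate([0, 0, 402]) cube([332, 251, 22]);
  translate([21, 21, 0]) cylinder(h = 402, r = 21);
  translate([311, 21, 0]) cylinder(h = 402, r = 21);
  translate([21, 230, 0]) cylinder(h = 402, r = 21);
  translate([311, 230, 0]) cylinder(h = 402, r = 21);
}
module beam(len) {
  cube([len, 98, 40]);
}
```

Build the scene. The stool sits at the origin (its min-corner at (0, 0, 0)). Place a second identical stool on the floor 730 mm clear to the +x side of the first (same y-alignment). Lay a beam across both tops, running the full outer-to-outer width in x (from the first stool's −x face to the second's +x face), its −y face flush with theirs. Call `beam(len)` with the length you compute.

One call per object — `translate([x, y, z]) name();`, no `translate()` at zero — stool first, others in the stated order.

stool();
translate([1062, 0, 0]) stool();
translate([0, 0, 424]) beam(1394);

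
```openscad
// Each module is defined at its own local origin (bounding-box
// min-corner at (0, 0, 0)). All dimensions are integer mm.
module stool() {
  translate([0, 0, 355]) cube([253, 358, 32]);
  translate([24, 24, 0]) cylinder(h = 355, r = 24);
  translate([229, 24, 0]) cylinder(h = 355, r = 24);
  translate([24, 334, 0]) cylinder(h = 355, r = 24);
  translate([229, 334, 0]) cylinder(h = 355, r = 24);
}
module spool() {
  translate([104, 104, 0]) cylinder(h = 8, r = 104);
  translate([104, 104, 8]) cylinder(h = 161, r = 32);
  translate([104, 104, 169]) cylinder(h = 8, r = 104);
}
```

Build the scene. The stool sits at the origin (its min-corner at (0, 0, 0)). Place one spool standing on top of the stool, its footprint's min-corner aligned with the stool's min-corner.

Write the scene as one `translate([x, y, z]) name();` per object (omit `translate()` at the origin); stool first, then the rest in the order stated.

stool();
translate([0, 0, 387]) spool();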